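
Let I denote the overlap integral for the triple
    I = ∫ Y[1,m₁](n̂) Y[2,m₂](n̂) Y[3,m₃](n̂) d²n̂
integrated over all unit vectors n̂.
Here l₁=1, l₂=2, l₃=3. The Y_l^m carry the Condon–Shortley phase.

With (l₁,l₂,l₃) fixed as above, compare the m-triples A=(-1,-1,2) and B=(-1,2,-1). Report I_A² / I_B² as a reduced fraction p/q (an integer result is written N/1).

10/1

Shared (l₁,l₂,l₃)=(1,2,3): N and (l;000)² cancel in I_A²/I_B².
A: Δ = 0!·2!·4!/7! = 1/105; Racah Σ t=0..0: t=0:+1/12 = 1/12; ⇒ 3j(1 2 3; -1 -1 2)² = 2/21, sgn -1
B: Δ = 0!·2!·4!/7! = 1/105; Racah Σ t=0..0: t=0:+1/48 = 1/48; ⇒ 3j(1 2 3; -1 2 -1)² = 1/105, sgn +1
I_A²/I_B² = (2/21)/(1/105) = 10/1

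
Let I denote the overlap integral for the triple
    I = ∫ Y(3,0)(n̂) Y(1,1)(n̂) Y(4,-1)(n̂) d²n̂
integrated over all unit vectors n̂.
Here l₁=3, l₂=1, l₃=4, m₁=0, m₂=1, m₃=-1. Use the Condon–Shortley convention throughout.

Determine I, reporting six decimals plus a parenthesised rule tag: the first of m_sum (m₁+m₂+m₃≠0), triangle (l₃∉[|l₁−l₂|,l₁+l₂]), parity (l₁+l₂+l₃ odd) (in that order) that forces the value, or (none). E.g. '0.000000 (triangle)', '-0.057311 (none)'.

-0.194664 (none)

Rules hold: Σm=0, L=8 even, 2≤4≤4.
N = 7·3·9 = 189
Δ = 0!·6!·2!/9! = 1/252
Racah Σ t=0..0: t=0:+1/36 = 1/36
⇒ 3j(3 1 4; 0 0 0)² = 4/63, sgn +1
Racah Σ t=0..0: t=0:+1/72 = 1/72
⇒ 3j(3 1 4; 0 1 -1)² = 5/126, sgn -1
4πI² = N·(3j₀)²·(3jₘ)² = 10/21
I = -1·√(0.47619/4π) = -0.19466390
No selection rule forces the value: the integral is nonzero (none).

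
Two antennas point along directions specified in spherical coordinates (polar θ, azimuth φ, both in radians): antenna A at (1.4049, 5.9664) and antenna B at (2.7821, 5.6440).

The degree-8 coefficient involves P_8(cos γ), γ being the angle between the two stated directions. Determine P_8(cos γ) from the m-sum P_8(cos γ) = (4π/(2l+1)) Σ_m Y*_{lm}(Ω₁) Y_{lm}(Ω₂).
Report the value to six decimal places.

0.021257

Summing Y*_{l m}(θ₁,φ₁)·Y_{l m}(θ₂,φ₂) over m ∈ [−8, 8]; prefactor 4π/(2·8+1) = 0.739198:
  term(m=-8) = -0.000047+0.000030i   from Y*(Ω₁)=-0.378948-0.263339i, Y(Ω₂)=+0.000047-0.000111i
  term(m=-7) = +0.000252-0.000308i   from Y*(Ω₁)=-0.186227-0.246654i, Y(Ω₂)=+0.000304+0.001251i
  term(m=-6) = +0.000631-0.001658i   from Y*(Ω₁)=+0.066327+0.193695i, Y(Ω₂)=-0.006664-0.005539i
  term(m=-5) = -0.000556+0.013497i   from Y*(Ω₁)=+0.004263+0.324651i, Y(Ω₂)=+0.041544+0.002259i
  term(m=-4) = +0.004392+0.015207i   from Y*(Ω₁)=+0.032476-0.103644i, Y(Ω₂)=-0.121510+0.080455i
  term(m=-3) = -0.065920-0.095615i   from Y*(Ω₁)=+0.186652-0.261207i, Y(Ω₂)=+0.122941-0.340218i
  term(m=-2) = -0.029190-0.021952i   from Y*(Ω₁)=-0.051465+0.037806i, Y(Ω₂)=+0.164877+0.547662i
  term(m=-1) = +0.113091+0.037778i   from Y*(Ω₁)=-0.301080+0.098702i, Y(Ω₂)=-0.302023-0.224487i
  term(m=+0) = -0.016548+0.000000i   from Y*(Ω₁)=+0.050461-0.000000i, Y(Ω₂)=-0.327932+0.000000i
  term(m=+1) = +0.113091-0.037778i   from Y*(Ω₁)=+0.301080+0.098702i, Y(Ω₂)=+0.302023-0.224487i
  term(m=+2) = -0.029190+0.021952i   from Y*(Ω₁)=-0.051465-0.037806i, Y(Ω₂)=+0.164877-0.547662i
  term(m=+3) = -0.065920+0.095615i   from Y*(Ω₁)=-0.186652-0.261207i, Y(Ω₂)=-0.122941-0.340218i
  term(m=+4) = +0.004392-0.015207i   from Y*(Ω₁)=+0.032476+0.103644i, Y(Ω₂)=-0.121510-0.080455i
  term(m=+5) = -0.000556-0.013497i   from Y*(Ω₁)=-0.004263+0.324651i, Y(Ω₂)=-0.041544+0.002259i
  term(m=+6) = +0.000631+0.001658i   from Y*(Ω₁)=+0.066327-0.193695i, Y(Ω₂)=-0.006664+0.005539i
  term(m=+7) = +0.000252+0.000308i   from Y*(Ω₁)=+0.186227-0.246654i, Y(Ω₂)=-0.000304+0.001251i
  term(m=+8) = -0.000047-0.000030i   from Y*(Ω₁)=-0.378948+0.263339i, Y(Ω₂)=+0.000047+0.000111i
Σ over m = +0.028756-0.000000i; ×(4π/17) → +0.021257-0.000000i. Real part: 0.021257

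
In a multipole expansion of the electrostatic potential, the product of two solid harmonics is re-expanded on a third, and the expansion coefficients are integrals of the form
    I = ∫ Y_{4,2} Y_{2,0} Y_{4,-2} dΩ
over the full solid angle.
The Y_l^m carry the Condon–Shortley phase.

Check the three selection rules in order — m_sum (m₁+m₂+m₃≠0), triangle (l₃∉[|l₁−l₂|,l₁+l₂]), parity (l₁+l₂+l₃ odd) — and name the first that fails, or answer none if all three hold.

Σmᵢ = 0  ✓
l₃∈[|l₁−l₂|,l₁+l₂]=[2,6], have l₃=4  ✓
Σlᵢ = 10 ⇒ even  ✓

none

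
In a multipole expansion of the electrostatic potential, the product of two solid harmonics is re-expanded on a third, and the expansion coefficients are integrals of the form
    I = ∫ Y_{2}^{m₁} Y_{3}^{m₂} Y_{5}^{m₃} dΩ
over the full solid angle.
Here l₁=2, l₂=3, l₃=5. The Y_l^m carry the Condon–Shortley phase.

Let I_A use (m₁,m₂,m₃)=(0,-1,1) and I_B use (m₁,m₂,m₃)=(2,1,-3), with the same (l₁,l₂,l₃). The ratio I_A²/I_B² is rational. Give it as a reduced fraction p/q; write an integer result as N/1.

9/7

l's match ⇒ only the (l;m) 3-j factors differ between A and B.
A: triangle coeff Δ(2,3,5) = 1/2310; Σ_t [0,0]: t=0:+1/192 = 1/192; (3j)²=3/77 [(2 3 5; 0 -1 1)], sign=+1
B: triangle coeff Δ(2,3,5) = 1/2310; Σ_t [0,0]: t=0:+1/1152 = 1/1152; (3j)²=1/33 [(2 3 5; 2 1 -3)], sign=+1
I_A²/I_B² = (3/77)/(1/33) = 9/7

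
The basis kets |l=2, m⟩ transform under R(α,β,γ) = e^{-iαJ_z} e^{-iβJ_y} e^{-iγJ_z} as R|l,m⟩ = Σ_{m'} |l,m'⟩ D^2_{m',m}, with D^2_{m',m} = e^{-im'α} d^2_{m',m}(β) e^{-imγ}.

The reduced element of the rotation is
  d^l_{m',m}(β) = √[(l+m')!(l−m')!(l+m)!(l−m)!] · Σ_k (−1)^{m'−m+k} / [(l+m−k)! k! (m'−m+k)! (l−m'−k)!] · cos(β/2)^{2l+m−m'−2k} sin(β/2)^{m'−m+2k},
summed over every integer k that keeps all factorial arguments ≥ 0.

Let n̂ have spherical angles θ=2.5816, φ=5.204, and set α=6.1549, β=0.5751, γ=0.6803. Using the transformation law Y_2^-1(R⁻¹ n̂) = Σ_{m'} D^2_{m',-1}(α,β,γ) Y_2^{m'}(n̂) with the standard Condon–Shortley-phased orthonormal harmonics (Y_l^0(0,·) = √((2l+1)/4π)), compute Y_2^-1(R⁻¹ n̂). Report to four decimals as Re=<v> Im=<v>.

Need the full column D^2_{m',-1} for m'=−2..2 at α=6.1549, β=0.5751, γ=0.6803.
cos(β/2)=0.958942, sin(β/2)=0.283604
d^2_{-2,-1}: single k=1 term ⇒ +0.500171;  D = +0.455937+0.205652i
d^2_{-1,-1}: k∈[0..1] ⇒ +0.845607 -0.221886 = +0.623721;  D = +0.531080+0.327082i
d^2_{0,-1}: k∈[0..1] ⇒ -0.612582 +0.053580 = -0.559001;  D = -0.434559-0.351627i
d^2_{1,-1}: k∈[0..1] ⇒ +0.221886 -0.006469 = +0.215417;  D = +0.148750+0.155813i
d^2_{2,-1}: single k=0 term ⇒ -0.043748;  D = -0.025912-0.035248i
Y_2^{m'}(θ=2.5816,φ=5.204) and Σ D·Y over m':
  (+0.4559+0.2057i)·(-0.0604+0.0907i)  (+0.5311+0.3271i)·(-0.1641-0.3065i)  (-0.4346-0.3516i)·(+0.3638+0.0000i)  (+0.1487+0.1558i)·(+0.1641-0.3065i)  (-0.0259-0.0352i)·(-0.0604-0.0907i)
Y_2^-1(R⁻¹ n̂) = -0.120671-0.330998i

Re=-0.1207 Im=-0.3310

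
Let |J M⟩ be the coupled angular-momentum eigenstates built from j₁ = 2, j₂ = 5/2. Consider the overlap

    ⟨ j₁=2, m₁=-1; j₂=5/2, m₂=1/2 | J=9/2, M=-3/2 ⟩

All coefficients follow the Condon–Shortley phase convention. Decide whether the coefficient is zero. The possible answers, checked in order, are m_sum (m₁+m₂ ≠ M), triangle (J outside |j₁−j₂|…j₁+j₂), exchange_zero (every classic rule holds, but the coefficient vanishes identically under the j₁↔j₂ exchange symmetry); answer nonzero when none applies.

m-sum: m₁+m₂ = -1+1/2 = -1/2, M = -3/2  ✗ ⇒ coefficient is 0

m_sum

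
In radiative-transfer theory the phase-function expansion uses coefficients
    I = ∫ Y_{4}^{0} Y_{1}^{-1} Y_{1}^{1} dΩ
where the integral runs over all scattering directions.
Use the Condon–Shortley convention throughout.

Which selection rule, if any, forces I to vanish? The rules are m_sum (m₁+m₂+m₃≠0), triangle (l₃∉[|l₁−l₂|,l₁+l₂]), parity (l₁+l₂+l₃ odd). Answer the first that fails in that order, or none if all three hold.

m₁+m₂+m₃ = 0 − 1 + 1 = 0  ✓
triangle: need |l₁−l₂| ≤ l₃ ≤ l₁+l₂ = [3,5]; l₃=1 is outside  ✗
parity: l₁+l₂+l₃ = 6 is even

triangle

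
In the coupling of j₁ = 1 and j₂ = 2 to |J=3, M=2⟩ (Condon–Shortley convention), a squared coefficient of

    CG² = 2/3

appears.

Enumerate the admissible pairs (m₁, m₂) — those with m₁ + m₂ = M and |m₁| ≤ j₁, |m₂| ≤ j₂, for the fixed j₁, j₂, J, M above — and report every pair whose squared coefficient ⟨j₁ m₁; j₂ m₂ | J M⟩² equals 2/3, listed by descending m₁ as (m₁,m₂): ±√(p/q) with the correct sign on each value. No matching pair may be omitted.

Admissible pairs with m₁+m₂ = M = 2: (0,2), (1,1)
  (m₁,m₂)=(1,1): CG² = 2/3, CG = +√(2/3)   ← matches the target
  (m₁,m₂)=(0,2): CG² = 1/3, CG = +√(1/3)
Pairs with CG² = 2/3: (1,1): +√(2/3)

(1,1): +√(2/3)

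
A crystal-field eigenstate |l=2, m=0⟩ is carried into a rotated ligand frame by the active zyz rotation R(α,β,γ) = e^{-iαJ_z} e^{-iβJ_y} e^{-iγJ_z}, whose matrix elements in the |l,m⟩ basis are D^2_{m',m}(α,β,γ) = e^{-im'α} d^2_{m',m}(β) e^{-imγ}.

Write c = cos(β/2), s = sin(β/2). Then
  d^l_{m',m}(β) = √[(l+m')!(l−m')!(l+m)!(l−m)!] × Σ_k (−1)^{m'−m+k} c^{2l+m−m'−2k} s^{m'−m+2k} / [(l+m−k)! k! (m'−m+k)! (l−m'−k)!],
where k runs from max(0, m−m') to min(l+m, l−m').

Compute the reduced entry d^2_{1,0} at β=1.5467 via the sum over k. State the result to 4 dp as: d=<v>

d^2_{1,0}(β=1.5467) via the finite sum:
With c≡cos(β/2)=0.715575 and s≡sin(β/2)=0.698536, N=[6·1·2·2]^{1/2}=4.898979
Admissible k: 0..1 (factorial args all ≥0)
  k=0: (−1)^1·4.8990/(2)·0.7156^3·0.6985^1 = -0.626945
  k=1: (−1)^2·4.8990/(2)·0.7156^1·0.6985^3 = +0.597444
d^2_{1,0}(1.5467) = -0.626945 +0.597444 = -0.029500

d=-0.0295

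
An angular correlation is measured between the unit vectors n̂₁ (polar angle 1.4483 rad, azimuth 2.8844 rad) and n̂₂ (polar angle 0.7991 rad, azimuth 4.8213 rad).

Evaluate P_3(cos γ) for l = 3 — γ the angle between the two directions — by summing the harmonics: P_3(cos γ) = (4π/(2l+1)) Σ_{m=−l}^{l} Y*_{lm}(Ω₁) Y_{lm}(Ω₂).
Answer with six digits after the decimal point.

Addition theorem: P_3(cos γ) = (4π/7) Σ_m Y*_{lm}(Ω₁) Y_{lm}(Ω₂), m = −3…3:
  term(m=-3) = (0.055797, 0.028517)   from Y*(Ω₁)=(-0.292398, 0.284426), Y(Ω₂)=(-0.049303, -0.145488)
  term(m=-2) = (-0.033493, 0.030107)   from Y*(Ω₁)=(0.107094, -0.060522), Y(Ω₂)=(-0.357455, 0.079117)
  term(m=-1) = (0.035232, 0.091896)   from Y*(Ω₁)=(0.287050, -0.075499), Y(Ω₂)=(0.036042, 0.329617)
  term(m=+0) = (0.019734, 0.000000)   from Y*(Ω₁)=(-0.133391, -0.000000), Y(Ω₂)=(-0.147944, 0.000000)
  term(m=+1) = (0.035232, -0.091896)   from Y*(Ω₁)=(-0.287050, -0.075499), Y(Ω₂)=(-0.036042, 0.329617)
  term(m=+2) = (-0.033493, -0.030107)   from Y*(Ω₁)=(0.107094, 0.060522), Y(Ω₂)=(-0.357455, -0.079117)
  term(m=+3) = (0.055797, -0.028517)   from Y*(Ω₁)=(0.292398, 0.284426), Y(Ω₂)=(0.049303, -0.145488)
Total Σ_m = (0.134805, 0.000000). Multiply by 1.795196: (0.242002, 0.000000). P_3(cos γ) = 0.242002

0.242002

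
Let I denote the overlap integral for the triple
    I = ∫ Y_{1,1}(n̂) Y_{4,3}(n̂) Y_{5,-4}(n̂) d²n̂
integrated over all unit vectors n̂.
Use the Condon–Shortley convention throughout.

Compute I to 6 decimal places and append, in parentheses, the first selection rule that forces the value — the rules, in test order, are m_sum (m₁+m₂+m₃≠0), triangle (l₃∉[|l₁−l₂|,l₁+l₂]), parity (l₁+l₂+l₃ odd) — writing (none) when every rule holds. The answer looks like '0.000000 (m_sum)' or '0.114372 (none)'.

Rules hold: Σm=0, L=10 even, 3≤5≤5.
N = 3·9·11 = 297
Δ = 0!·2!·8!/11! = 1/495
Racah Σ t=0..0: t=0:+1/576 = 1/576
⇒ 3j(1 4 5; 0 0 0)² = 5/99, sgn -1
Racah Σ t=0..0: t=0:+1/10080 = 1/10080
⇒ 3j(1 4 5; 1 3 -4)² = 4/55, sgn -1
4πI² = N·(3j₀)²·(3jₘ)² = 12/11
I = +1·√(1.09091/4π) = 0.29463840
No selection rule forces the value: the integral is nonzero (none).

0.294638 (none)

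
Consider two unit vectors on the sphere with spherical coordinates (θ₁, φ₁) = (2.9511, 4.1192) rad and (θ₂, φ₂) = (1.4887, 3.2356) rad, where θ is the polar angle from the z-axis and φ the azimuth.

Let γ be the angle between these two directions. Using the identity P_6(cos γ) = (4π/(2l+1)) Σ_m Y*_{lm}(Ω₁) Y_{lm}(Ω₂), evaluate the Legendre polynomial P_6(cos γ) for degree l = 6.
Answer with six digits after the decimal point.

-0.302468

Addition theorem: P_6(cos γ) = (4π/13) Σ_m Y*_{lm}(Ω₁) Y_{lm}(Ω₂), m = −6…6:
  m=-6: Y*=(0.000020, -0.000009)  Y=(0.400074, -0.253086)  product (0.000006, -0.000009)
  m=-5: Y*=(0.000070, -0.000394)  Y=(-0.120301, 0.061114)  product (0.000016, 0.000052)
  m=-4: Y*=(-0.003166, -0.003063)  Y=(-0.303186, 0.119703)  product (0.001326, 0.000550)
  m=-3: Y*=(-0.032304, 0.006844)  Y=(0.148612, -0.043060)  product (-0.004506, 0.002408)
  m=-2: Y*=(-0.062712, 0.155020)  Y=(0.279810, -0.053237)  product (-0.009295, 0.046715)
  m=-1: Y*=(0.289087, 0.428796)  Y=(-0.160894, 0.015170)  product (-0.053017, -0.064605)
  m=+0: Y*=(0.664443, -0.000000)  Y=(-0.273861, 0.000000)  product (-0.181965, 0.000000)
  m=+1: Y*=(-0.289087, 0.428796)  Y=(0.160894, 0.015170)  product (-0.053017, 0.064605)
  m=+2: Y*=(-0.062712, -0.155020)  Y=(0.279810, 0.053237)  product (-0.009295, -0.046715)
  m=+3: Y*=(0.032304, 0.006844)  Y=(-0.148612, -0.043060)  product (-0.004506, -0.002408)
  m=+4: Y*=(-0.003166, 0.003063)  Y=(-0.303186, -0.119703)  product (0.001326, -0.000550)
  m=+5: Y*=(-0.000070, -0.000394)  Y=(0.120301, 0.061114)  product (0.000016, -0.000052)
  m=+6: Y*=(0.000020, 0.000009)  Y=(0.400074, 0.253086)  product (0.000006, 0.000009)
Accumulated sum (-0.312905, 0.000000); after 4π/(2l+1) scaling, (-0.302468, 0.000000) ⇒ P_6 = -0.302468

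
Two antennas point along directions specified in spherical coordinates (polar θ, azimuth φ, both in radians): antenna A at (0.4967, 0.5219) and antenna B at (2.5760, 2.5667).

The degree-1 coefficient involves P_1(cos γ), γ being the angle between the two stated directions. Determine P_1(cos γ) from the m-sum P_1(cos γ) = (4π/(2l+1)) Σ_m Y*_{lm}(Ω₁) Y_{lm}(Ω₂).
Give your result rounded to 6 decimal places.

-0.858817

Addition theorem: P_1(cos γ) = (4π/3) Σ_m Y*_{lm}(Ω₁) Y_{lm}(Ω₂), m = −1…1:
  m=-1: (0.14272 + 0.08208j) × (-0.15539 - 0.10068j) = -0.01391 - 0.02712j  (running Σ = -0.01391 - 0.02712j)
  m=0: (0.42956 + 0.00000j) × (-0.41251 + 0.00000j) = -0.17720 + 0.00000j  (running Σ = -0.19111 - 0.02712j)
  m=1: (-0.14272 + 0.08208j) × (0.15539 - 0.10068j) = -0.01391 + 0.02712j  (running Σ = -0.20503 + 0.00000j)
Total Σ_m = -0.20503 + 0.00000j. Multiply by 4.188790: -0.85882 + 0.00000j. P_1(cos γ) = -0.858817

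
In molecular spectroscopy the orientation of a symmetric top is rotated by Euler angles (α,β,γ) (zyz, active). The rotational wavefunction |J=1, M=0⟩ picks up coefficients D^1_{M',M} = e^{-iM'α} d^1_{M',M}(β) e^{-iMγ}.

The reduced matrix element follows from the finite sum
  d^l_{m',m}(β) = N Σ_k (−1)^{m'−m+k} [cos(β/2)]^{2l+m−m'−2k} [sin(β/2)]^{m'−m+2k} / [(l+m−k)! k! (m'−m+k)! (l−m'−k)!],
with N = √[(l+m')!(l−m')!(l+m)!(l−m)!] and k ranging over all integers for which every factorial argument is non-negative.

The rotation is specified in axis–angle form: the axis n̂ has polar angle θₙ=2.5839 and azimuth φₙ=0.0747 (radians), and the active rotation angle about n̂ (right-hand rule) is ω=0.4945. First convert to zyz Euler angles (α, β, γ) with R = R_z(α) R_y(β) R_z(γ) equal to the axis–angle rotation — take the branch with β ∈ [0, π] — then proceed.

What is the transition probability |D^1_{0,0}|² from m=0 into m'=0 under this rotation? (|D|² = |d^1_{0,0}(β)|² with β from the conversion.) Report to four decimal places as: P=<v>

Axis–angle → zyz. n̂ = (sinθₙcosφₙ, sinθₙsinφₙ, cosθₙ) = (+0.527754, +0.039497, -0.848478), ω = 0.4945.
R = I cosω + sinω [n̂]ₓ + (1−cosω) n̂n̂ᵀ gives
  R = [+0.913572, +0.405178, -0.034897; -0.400184, +0.880393, -0.254482; -0.072387, +0.246453, +0.966448]
β = atan2(√(R₁₃²+R₂₃²), R₃₃) = 0.259776; α = atan2(R₂₃, R₁₃) mod 2π = 4.576108; γ = atan2(R₃₂, −R₃₁) mod 2π = 1.285115
Split into d^1_{0,0}(β=0.2598) × two z-phases.
With c≡cos(β/2)=0.991576 and s≡sin(β/2)=0.129523, N=[1·1·1·1]^{1/2}=1.000000
The bounds max(0,m−m')=0 and min(l+m,l−m')=1 give 2 terms
  k=0: (−1)^0·1.0000/(1)·0.9916^2·0.1295^0 = +0.983224
  k=1: (−1)^1·1.0000/(1)·0.9916^0·0.1295^2 = -0.016776
d^1_{0,0}(0.2598) = +0.983224 -0.016776 = +0.966448
|D^1_{0,0}|² = |d^1_{0,0}(β)|² = (+0.966448)² = 0.934021 (the z-rotation phases have unit modulus)

P=0.9340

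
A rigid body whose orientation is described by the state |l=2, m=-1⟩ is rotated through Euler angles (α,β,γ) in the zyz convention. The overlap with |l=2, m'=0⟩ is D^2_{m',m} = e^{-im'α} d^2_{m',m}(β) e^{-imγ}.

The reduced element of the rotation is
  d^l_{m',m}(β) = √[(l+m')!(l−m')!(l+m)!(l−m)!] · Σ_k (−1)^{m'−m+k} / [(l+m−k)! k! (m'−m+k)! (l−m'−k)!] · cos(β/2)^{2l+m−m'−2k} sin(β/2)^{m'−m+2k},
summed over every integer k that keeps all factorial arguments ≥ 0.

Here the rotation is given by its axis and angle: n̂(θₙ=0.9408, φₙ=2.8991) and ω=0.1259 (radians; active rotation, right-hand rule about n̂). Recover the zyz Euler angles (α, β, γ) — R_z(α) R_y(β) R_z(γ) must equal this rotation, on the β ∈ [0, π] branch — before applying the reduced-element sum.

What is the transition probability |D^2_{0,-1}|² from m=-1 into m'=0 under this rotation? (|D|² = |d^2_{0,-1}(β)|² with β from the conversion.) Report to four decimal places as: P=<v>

Axis–angle → zyz. n̂ = (sinθₙcosφₙ, sinθₙsinφₙ, cosθₙ) = (-0.784389, +0.194027, +0.589142), ω = 0.1259.
R = I cosω + sinω [n̂]ₓ + (1−cosω) n̂n̂ᵀ gives
  R = [+0.996955, -0.075182, +0.020706; +0.072773, +0.992383, +0.099399; -0.028021, -0.097589, +0.994832]
β = atan2(√(R₁₃²+R₂₃²), R₃₃) = 0.101708; α = atan2(R₂₃, R₁₃) mod 2π = 1.365422; γ = atan2(R₃₂, −R₃₁) mod 2π = 4.992000
Split into d^2_{0,-1}(β=0.1017) × two z-phases.
With c≡cos(β/2)=0.998707 and s≡sin(β/2)=0.050832, N=[2·2·1·6]^{1/2}=4.898979
k: max(0,(-1)−(0))=0 … min(2+(-1),2−(0))=1
  k=0: (−1)^1·4.8990/(2)·0.9987^3·0.0508^1 = -0.124030
  k=1: (−1)^2·4.8990/(2)·0.9987^1·0.0508^3 = +0.000321
d^2_{0,-1}(0.1017) = -0.124030 +0.000321 = -0.123709
|D^2_{0,-1}|² = |d^2_{0,-1}(β)|² = (-0.123709)² = 0.015304 (the z-rotation phases have unit modulus)

P=0.0153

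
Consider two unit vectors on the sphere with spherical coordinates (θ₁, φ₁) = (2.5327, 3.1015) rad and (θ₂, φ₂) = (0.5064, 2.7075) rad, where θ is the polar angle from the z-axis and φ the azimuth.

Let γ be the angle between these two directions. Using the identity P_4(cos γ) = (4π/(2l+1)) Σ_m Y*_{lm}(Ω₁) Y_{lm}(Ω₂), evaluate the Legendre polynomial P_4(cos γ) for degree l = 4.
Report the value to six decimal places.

Addition theorem: P_4(cos γ) = (4π/9) Σ_m Y*_{lm}(Ω₁) Y_{lm}(Ω₂), m = −4…4:
  m=-4: Y*=(0.046752, -0.007563)  Y=(-0.004037, 0.024157)  product (-0.000006, 0.001160)
  m=-3: Y*=(0.190722, -0.023051)  Y=(-0.033136, -0.120424)  product (-0.009096, -0.022204)
  m=-2: Y*=(0.404704, -0.032521)  Y=(0.221387, 0.261451)  product (0.098099, 0.098611)
  m=-1: Y*=(0.379250, -0.015213)  Y=(-0.428408, -0.198603)  product (-0.165495, -0.068803)
  m=+0: Y*=(-0.141736, -0.000000)  Y=(0.055732, 0.000000)  product (-0.007899, -0.000000)
  m=+1: Y*=(-0.379250, -0.015213)  Y=(0.428408, -0.198603)  product (-0.165495, 0.068803)
  m=+2: Y*=(0.404704, 0.032521)  Y=(0.221387, -0.261451)  product (0.098099, -0.098611)
  m=+3: Y*=(-0.190722, -0.023051)  Y=(0.033136, -0.120424)  product (-0.009096, 0.022204)
  m=+4: Y*=(0.046752, 0.007563)  Y=(-0.004037, -0.024157)  product (-0.000006, -0.001160)
Total Σ_m = (-0.160896, -0.000000). Multiply by 1.396263: (-0.224653, -0.000000). P_4(cos γ) = -0.224653

-0.224653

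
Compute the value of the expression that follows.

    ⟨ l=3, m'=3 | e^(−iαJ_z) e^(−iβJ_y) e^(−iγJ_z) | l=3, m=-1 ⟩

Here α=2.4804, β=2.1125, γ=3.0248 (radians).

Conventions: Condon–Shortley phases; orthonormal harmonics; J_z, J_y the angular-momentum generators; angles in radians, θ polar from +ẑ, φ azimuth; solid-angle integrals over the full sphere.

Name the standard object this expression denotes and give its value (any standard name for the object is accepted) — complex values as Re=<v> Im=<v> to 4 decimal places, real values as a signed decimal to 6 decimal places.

This is a Wigner D-matrix element — the rotation-matrix element ⟨l m'| R(α,β,γ) |l m⟩ in the angular-momentum basis.
D^3_{3,-1}(2.4804,2.1125,3.0248) = e^{-i·3·2.4804}·d^3_{3,-1}(2.1125)·e^{-i·-1·3.0248}. Compute d first:
c=cos(2.112500/2)=0.492140, s=sin(2.112500/2)=0.870516; N=√[720·1·2·24]=185.903201
k: max(0,(-1)−(3))=0 … min(3+(-1),3−(3))=0
  k=0: (−1)^4·185.9032/(48)·0.4921^2·0.8705^4 = +0.538679
d^3_{3,-1}(2.1125) = +0.538679
Attach z-rotation phases: D = e^{-i(3)(2.4804)}·(+0.538679)·e^{-i(-1)(3.0248)} = -0.157125+0.515254i

Wigner D-matrix element, Re=-0.1571 Im=0.5153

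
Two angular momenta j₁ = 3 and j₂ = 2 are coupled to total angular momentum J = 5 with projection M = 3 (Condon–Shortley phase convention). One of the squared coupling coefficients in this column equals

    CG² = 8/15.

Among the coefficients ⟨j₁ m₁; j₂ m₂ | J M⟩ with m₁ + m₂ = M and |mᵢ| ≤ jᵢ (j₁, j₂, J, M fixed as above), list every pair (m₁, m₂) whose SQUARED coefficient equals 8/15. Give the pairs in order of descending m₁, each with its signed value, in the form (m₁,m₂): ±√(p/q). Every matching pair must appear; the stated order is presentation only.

Admissible pairs with m₁+m₂ = M = 3: (1,2), (2,1), (3,0)
  (m₁,m₂)=(3,0): CG² = 2/15, CG = +√(2/15)
  (m₁,m₂)=(2,1): CG² = 8/15, CG = +√(8/15)   ← matches the target
  (m₁,m₂)=(1,2): CG² = 1/3, CG = +√(1/3)
Pairs with CG² = 8/15: (2,1): +√(8/15)

(2,1): +√(8/15)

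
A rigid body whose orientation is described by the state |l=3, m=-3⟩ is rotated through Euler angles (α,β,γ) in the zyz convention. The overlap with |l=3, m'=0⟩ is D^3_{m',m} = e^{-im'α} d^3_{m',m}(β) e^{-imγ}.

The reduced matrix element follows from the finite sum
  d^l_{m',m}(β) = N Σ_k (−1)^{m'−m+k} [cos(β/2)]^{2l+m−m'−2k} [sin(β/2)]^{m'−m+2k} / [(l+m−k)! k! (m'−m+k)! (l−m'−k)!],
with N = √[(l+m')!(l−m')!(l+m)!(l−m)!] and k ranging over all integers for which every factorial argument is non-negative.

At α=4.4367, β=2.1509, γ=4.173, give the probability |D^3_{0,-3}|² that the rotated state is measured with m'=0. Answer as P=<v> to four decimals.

P=0.1070

D^3_{0,-3}(4.4367,2.1509,4.1730) = e^{-i·0·4.4367}·d^3_{0,-3}(2.1509)·e^{-i·-3·4.1730}. Compute d first:
With c≡cos(β/2)=0.475336 and s≡sin(β/2)=0.879804, N=[6·6·1·720]^{1/2}=160.996894
k: max(0,(-3)−(0))=0 … min(3+(-3),3−(0))=0
  k=0: (−1)^3·160.9969/(36)·0.4753^3·0.8798^3 = -0.327097
d^3_{0,-3}(2.1509) = -0.327097
|D^3_{0,-3}|² = |d^3_{0,-3}(β)|² = (-0.327097)² = 0.106992 (the z-rotation phases have unit modulus)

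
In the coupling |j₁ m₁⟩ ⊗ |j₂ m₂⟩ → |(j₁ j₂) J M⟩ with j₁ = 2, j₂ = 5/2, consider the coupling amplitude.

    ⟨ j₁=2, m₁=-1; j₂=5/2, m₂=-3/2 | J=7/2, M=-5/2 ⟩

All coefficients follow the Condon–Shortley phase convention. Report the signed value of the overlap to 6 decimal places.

+0.125988

j₁+j₂−J=1  J+j₁−j₂=3  J−j₁+j₂=4  j₁+j₂+J+1=9
(j₁±m₁, j₂±m₂, J±M) = (1,3,1,4,1,6)
P² = 2304/7
sum k=0..1:
  [0] +1/36 = 1/36
  [1] −1/48 = -1/48
S = 1/144
C² = P²·S² = 1/63 ; C = +0.125988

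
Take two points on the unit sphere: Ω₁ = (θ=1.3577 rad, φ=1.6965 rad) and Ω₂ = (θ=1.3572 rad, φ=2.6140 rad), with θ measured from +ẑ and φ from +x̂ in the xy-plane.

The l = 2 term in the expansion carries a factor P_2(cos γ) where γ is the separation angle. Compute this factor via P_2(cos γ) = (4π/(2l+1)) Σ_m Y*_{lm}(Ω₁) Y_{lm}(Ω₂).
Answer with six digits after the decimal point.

0.086668

Addition theorem: P_2(cos γ) = (4π/5) Σ_m Y*_{lm}(Ω₁) Y_{lm}(Ω₂), m = −2…2:
  [-2]  conj(Y_{2,-2})(Ω₁) = -0.357397-0.091794i ; Y_{2,-2}(Ω₂) = +0.181901+0.320955i ; Δ = -0.035549-0.131406i
  [-1]  conj(Y_{2,-1})(Ω₁) = -0.020021+0.158428i ; Y_{2,-1}(Ω₂) = -0.138278-0.080573i ; Δ = +0.015533-0.020294i
  [+0]  conj(Y_{2,0})(Ω₁) = -0.273072-0.000000i ; Y_{2,0}(Ω₂) = -0.272876+0.000000i ; Δ = +0.074515+0.000000i
  [+1]  conj(Y_{2,1})(Ω₁) = +0.020021+0.158428i ; Y_{2,1}(Ω₂) = +0.138278-0.080573i ; Δ = +0.015533+0.020294i
  [+2]  conj(Y_{2,2})(Ω₁) = -0.357397+0.091794i ; Y_{2,2}(Ω₂) = +0.181901-0.320955i ; Δ = -0.035549+0.131406i
Σ over m = +0.034484+0.000000i; ×(4π/5) → +0.086668+0.000000i. Real part: 0.086668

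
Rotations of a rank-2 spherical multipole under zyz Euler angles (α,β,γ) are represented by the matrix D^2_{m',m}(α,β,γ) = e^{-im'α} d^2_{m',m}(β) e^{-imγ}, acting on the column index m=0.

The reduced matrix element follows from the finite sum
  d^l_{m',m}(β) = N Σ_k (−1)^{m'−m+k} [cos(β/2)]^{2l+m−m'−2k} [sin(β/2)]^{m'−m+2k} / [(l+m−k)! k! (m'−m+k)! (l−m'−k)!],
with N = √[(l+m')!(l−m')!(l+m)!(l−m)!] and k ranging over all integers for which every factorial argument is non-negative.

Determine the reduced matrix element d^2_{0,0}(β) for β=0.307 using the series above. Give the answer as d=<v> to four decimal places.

d^2_{0,0}(β=0.3070) via the finite sum:
With c≡cos(β/2)=0.988242 and s≡sin(β/2)=0.152898, N=[2·2·2·2]^{1/2}=4.000000
Admissible k: 0..2 (factorial args all ≥0)
  k=0: (−1)^0·4.0000/(4)·0.9882^4·0.1529^0 = +0.953791
  k=1: (−1)^1·4.0000/(1)·0.9882^2·0.1529^2 = -0.091325
  k=2: (−1)^2·4.0000/(4)·0.9882^0·0.1529^4 = +0.000547
d^2_{0,0}(0.3070) = +0.953791 -0.091325 +0.000547 = +0.863012

d=0.8630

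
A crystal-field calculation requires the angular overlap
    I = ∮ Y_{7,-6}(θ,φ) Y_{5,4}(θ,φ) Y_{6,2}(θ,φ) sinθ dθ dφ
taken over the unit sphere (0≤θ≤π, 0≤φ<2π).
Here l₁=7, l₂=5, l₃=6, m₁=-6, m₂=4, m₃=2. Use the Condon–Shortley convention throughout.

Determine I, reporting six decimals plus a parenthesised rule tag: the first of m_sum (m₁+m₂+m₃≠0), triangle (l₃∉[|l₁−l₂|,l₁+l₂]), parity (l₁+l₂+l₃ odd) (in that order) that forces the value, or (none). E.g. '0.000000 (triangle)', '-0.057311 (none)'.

m-sum 0 ✓  L=18 even ✓  2≤6≤12 ✓
Π(2lᵢ+1) = 15×11×13 = 2145
triangle coeff Δ(7,5,6) = 1/174594420
Σ_t [1,5]: t=1:−1/4147200 t=2:+1/207360 t=3:−1/82944 t=4:+1/207360 t=5:−1/4147200 = -1/345600
(3j)²=420/46189 [(7 5 6; 0 0 0)], sign=-1
Σ_t [5,6]: t=5:−1/116121600 t=6:+1/21772800 = 13/348364800
(3j)²=169/9690 [(7 5 6; -6 4 2)], sign=+1
⇒ 4πI² = 35490/104329
I = (-1)√(35490/104329/(4π)) = -0.16453017
No selection rule forces the value: the integral is nonzero (none).

-0.164530 (none)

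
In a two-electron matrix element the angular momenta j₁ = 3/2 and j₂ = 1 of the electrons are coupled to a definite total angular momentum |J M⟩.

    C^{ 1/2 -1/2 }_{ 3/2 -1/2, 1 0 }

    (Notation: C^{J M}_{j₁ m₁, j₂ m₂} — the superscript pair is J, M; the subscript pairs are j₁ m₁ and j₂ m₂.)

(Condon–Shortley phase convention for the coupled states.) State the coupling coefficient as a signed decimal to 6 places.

√[2·2!1!0!/4! · 1!2!1!1!0!1!] = √(1/3)
  +(−1)^1/∏(1,1,1,0,0,0)! = -1  (running -1)
⟨..|..⟩ = √(1/3)·(-1) = -0.577350

−√(1/3) ≈ -0.577350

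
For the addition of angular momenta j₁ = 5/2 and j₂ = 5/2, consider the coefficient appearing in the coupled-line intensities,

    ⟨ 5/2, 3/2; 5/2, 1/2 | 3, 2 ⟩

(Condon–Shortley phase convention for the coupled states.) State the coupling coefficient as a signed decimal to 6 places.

−√(1/12) = -0.288675

j₁+j₂−J=2  J+j₁−j₂=3  J−j₁+j₂=3  j₁+j₂+J+1=9
(j₁±m₁, j₂±m₂, J±M) = (4,1,3,2,5,1)
P² = 48
sum k=0..1:
  [0] +1/24 = 1/24
  [1] −1/12 = -1/12
S = -1/24
C² = P²·S² = 1/12 ; C = -0.288675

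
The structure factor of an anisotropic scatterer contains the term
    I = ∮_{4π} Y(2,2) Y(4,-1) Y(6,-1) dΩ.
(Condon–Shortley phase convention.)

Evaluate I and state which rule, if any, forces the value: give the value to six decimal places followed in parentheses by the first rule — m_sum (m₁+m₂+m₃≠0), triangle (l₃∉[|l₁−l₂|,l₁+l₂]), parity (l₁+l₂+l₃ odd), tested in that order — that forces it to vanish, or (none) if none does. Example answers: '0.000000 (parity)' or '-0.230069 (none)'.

Rules hold: Σm=0, L=12 even, 2≤6≤6.
N = 5·9·13 = 585
Δ = 0!·4!·8!/13! = 1/6435
Racah Σ t=0..0: t=0:+1/2304 = 1/2304
⇒ 3j(2 4 6; 0 0 0)² = 5/143, sgn +1
Racah Σ t=0..0: t=0:+1/17280 = 1/17280
⇒ 3j(2 4 6; 2 -1 -1)² = 7/1287, sgn -1
4πI² = N·(3j₀)²·(3jₘ)² = 175/1573
I = -1·√(0.111252/4π) = -0.09409136
No selection rule forces the value: the integral is nonzero (none).

-0.094091 (none)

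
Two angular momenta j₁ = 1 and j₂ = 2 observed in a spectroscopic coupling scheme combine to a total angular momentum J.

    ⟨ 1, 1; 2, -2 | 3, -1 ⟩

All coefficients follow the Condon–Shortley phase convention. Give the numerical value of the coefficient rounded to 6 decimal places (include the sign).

+0.258199

triangle: 0!·2!·4!/7! = 48/5040
(j±m)!: 2!·0!·0!·4!·2!·4! = 2304
prefactor² = (2J+1)·Δ·N² = 768/5
  k=0: +1/(0!·0!·0!·0!·2!·4!) = 1/48
Σ = 1/48  ⇒  CG² = 768/5·(1/48)² = 1/15
CG = +√(1/15) = +0.258199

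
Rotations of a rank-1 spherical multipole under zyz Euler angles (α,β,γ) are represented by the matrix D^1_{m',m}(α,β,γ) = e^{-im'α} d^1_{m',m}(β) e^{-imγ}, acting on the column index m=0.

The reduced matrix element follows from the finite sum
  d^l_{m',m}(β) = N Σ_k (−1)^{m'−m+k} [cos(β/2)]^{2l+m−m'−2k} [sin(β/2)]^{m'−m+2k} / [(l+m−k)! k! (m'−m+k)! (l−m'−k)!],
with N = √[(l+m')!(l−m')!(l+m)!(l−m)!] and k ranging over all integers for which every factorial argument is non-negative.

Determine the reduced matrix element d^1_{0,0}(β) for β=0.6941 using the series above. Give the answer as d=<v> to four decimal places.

d^1_{0,0}(β=0.6941) via the finite sum:
With c≡cos(β/2)=0.940380 and s≡sin(β/2)=0.340125, N=[1·1·1·1]^{1/2}=1.000000
k∈{0,1} keeps every argument non-negative
  k=0: (−1)^0·1.0000/(1)·0.9404^2·0.3401^0 = +0.884315
  k=1: (−1)^1·1.0000/(1)·0.9404^0·0.3401^2 = -0.115685
d^1_{0,0}(0.6941) = +0.884315 -0.115685 = +0.768630

d=0.7686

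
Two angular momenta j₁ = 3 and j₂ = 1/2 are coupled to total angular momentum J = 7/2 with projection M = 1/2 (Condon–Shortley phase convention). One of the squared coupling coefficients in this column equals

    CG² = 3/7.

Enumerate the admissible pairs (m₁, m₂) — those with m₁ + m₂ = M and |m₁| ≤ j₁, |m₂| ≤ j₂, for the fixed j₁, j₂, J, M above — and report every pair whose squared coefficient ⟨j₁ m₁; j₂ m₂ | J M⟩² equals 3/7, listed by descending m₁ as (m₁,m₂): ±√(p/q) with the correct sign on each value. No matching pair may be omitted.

Admissible pairs with m₁+m₂ = M = 1/2: (0,1/2), (1,-1/2)
  (m₁,m₂)=(1,-1/2): CG² = 3/7, CG = +√(3/7)   ← matches the target
  (m₁,m₂)=(0,1/2): CG² = 4/7, CG = +√(4/7)
Pairs with CG² = 3/7: (1,-1/2): +√(3/7)

(1,-1/2): +√(3/7)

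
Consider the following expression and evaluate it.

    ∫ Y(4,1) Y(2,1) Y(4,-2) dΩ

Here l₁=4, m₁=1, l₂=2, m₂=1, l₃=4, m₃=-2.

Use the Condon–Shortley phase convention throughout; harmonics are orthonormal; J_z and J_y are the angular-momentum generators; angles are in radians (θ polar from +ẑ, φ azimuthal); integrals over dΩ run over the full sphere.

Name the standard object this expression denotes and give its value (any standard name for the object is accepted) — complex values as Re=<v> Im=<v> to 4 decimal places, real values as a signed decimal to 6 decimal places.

This is a Gaunt coefficient — the integral of a triple product of spherical harmonics over the sphere.
Rules hold: Σm=0, L=10 even, 2≤4≤6.
N = 9·5·9 = 405
Δ = 2!·6!·2!/11! = 1/13860
Racah Σ t=0..2: t=0:+1/192 t=1:−1/36 t=2:+1/192 = -5/288
⇒ 3j(4 2 4; 0 0 0)² = 20/693, sgn -1
Racah Σ t=1..2: t=1:−1/96 t=2:+1/240 = -1/160
⇒ 3j(4 2 4; 1 1 -2)² = 27/1540, sgn -1
4πI² = N·(3j₀)²·(3jₘ)² = 1215/5929
I = +1·√(0.204925/4π) = 0.12770047

Gaunt coefficient, +0.127700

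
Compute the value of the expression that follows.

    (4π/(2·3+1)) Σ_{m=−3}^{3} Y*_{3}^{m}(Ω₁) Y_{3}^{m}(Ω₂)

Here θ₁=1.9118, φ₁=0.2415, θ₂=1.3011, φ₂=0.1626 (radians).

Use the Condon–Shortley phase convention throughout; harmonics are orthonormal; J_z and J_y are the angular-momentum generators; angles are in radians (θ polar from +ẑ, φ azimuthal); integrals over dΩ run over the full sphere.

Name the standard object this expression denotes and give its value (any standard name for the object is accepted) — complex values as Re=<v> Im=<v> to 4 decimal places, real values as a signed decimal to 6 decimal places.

This sum is the spherical-harmonic addition theorem: it equals the Legendre polynomial P_l(cos γ) of the angle γ between the two directions.
Term-by-term m-sum for l=3 (normalisation 4π/7 = 1.795196):
  term(m=-3) = (0.126830, 0.030594)   from Y*(Ω₁)=(0.261508, 0.231451), Y(Ω₂)=(0.330020, -0.175097)
  term(m=-2) = (-0.075836, -0.012067)   from Y*(Ω₁)=(-0.268833, -0.140984), Y(Ω₂)=(0.239708, -0.080822)
  term(m=-1) = (0.026891, 0.002126)   from Y*(Ω₁)=(-0.130351, -0.032106), Y(Ω₂)=(-0.198282, 0.032528)
  term(m=+0) = (-0.080112, 0.000000)   from Y*(Ω₁)=(0.304615, -0.000000), Y(Ω₂)=(-0.262994, 0.000000)
  term(m=+1) = (0.026891, -0.002126)   from Y*(Ω₁)=(0.130351, -0.032106), Y(Ω₂)=(0.198282, 0.032528)
  term(m=+2) = (-0.075836, 0.012067)   from Y*(Ω₁)=(-0.268833, 0.140984), Y(Ω₂)=(0.239708, 0.080822)
  term(m=+3) = (0.126830, -0.030594)   from Y*(Ω₁)=(-0.261508, 0.231451), Y(Ω₂)=(-0.330020, -0.175097)
Total Σ_m = (0.075656, 0.000000). Multiply by 1.795196: (0.135818, 0.000000). P_3(cos γ) = 0.135818

Legendre polynomial (addition theorem), +0.135818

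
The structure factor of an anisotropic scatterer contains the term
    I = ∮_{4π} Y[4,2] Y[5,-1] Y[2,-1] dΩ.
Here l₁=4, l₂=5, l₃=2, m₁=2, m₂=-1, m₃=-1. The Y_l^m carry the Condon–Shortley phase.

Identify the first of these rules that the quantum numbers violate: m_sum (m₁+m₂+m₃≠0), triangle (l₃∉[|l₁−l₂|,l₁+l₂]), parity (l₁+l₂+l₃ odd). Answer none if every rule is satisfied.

parity

Σmᵢ = 0  ✓
l₃∈[|l₁−l₂|,l₁+l₂]=[1,9], have l₃=2  ✓
Σlᵢ = 11 ⇒ odd  ✗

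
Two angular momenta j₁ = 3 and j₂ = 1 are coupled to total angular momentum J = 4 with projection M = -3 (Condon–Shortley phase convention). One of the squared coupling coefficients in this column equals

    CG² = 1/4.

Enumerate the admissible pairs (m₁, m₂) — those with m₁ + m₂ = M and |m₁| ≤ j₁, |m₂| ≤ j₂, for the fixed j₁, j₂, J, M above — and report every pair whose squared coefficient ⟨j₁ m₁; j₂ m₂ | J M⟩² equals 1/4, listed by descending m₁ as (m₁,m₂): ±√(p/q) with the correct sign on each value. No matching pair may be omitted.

(-3,0): +√(1/4)

Admissible pairs with m₁+m₂ = M = -3: (-3,0), (-2,-1)
  (m₁,m₂)=(-2,-1): CG² = 3/4, CG = +√(3/4)
  (m₁,m₂)=(-3,0): CG² = 1/4, CG = +√(1/4)   ← matches the target
Pairs with CG² = 1/4: (-3,0): +√(1/4)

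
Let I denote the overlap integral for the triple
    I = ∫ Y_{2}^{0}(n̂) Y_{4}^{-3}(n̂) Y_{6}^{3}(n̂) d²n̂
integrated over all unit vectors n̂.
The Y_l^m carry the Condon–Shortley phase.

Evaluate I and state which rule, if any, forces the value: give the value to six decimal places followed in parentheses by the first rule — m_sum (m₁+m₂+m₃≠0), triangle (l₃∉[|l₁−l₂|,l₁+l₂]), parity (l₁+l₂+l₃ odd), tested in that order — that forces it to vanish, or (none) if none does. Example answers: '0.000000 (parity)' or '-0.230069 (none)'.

m-sum 0 ✓  L=12 even ✓  2≤6≤6 ✓
Π(2lᵢ+1) = 5×9×13 = 585
triangle coeff Δ(2,4,6) = 1/6435
Σ_t [0,0]: t=0:+1/2304 = 1/2304
(3j)²=5/143 [(2 4 6; 0 0 0)], sign=+1
Σ_t [0,0]: t=0:+1/20160 = 1/20160
(3j)²=12/715 [(2 4 6; 0 -3 3)], sign=-1
⇒ 4πI² = 540/1573
I = (-1)√(540/1573/(4π)) = -0.16528277
No selection rule forces the value: the integral is nonzero (none).

-0.165283 (none)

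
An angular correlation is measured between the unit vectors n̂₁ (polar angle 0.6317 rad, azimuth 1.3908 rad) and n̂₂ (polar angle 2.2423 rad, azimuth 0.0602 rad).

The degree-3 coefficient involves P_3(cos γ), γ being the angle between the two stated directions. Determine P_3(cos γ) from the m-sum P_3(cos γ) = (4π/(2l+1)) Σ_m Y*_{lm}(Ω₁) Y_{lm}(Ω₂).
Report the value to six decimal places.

0.437451

Addition theorem: P_3(cos γ) = (4π/7) Σ_m Y*_{lm}(Ω₁) Y_{lm}(Ω₂), m = −3…3:
  [-3]  conj(Y_{3,-3})(Ω₁) = -0.04417 - 0.07369j ; Y_{3,-3}(Ω₂) = 0.19695 - 0.03596j ; Δ = -0.01135 - 0.01292j
  [-2]  conj(Y_{3,-2})(Ω₁) = -0.26917 + 0.10131j ; Y_{3,-2}(Ω₂) = -0.38689 + 0.04681j ; Δ = 0.09940 - 0.05180j
  [-1]  conj(Y_{3,-1})(Ω₁) = 0.07709 + 0.42367j ; Y_{3,-1}(Ω₂) = 0.23625 - 0.01424j ; Δ = 0.02425 + 0.09899j
  [+0]  conj(Y_{3,0})(Ω₁) = 0.07723 + 0.00000j ; Y_{3,0}(Ω₂) = 0.24717 + 0.00000j ; Δ = 0.01909 + 0.00000j
  [+1]  conj(Y_{3,1})(Ω₁) = -0.07709 + 0.42367j ; Y_{3,1}(Ω₂) = -0.23625 - 0.01424j ; Δ = 0.02425 - 0.09899j
  [+2]  conj(Y_{3,2})(Ω₁) = -0.26917 - 0.10131j ; Y_{3,2}(Ω₂) = -0.38689 - 0.04681j ; Δ = 0.09940 + 0.05180j
  [+3]  conj(Y_{3,3})(Ω₁) = 0.04417 - 0.07369j ; Y_{3,3}(Ω₂) = -0.19695 - 0.03596j ; Δ = -0.01135 + 0.01292j
Σ over m = 0.24368 + 0.00000j; ×(4π/7) → 0.43745 + 0.00000j. Real part: 0.437451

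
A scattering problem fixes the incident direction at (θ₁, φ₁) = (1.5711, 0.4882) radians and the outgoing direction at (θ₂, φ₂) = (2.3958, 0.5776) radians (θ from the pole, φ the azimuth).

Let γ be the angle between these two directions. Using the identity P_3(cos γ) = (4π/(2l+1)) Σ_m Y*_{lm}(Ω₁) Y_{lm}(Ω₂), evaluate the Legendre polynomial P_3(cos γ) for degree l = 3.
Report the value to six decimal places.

-0.241580

Addition theorem: P_3(cos γ) = (4π/7) Σ_m Y*_{lm}(Ω₁) Y_{lm}(Ω₂), m = −3…3:
  m=-3: Y*=(0.044224, 0.414873)  Y=(-0.021026, -0.128647)  product (0.052442, -0.014412)
  m=-2: Y*=(-0.000174, -0.000257)  Y=(-0.139551, 0.316226)  product (0.000106, -0.000019)
  m=-1: Y*=(-0.285426, -0.151583)  Y=(0.311924, -0.203294)  product (-0.119847, 0.010743)
  m=+0: Y*=(0.000340, -0.000000)  Y=(0.082832, 0.000000)  product (0.000028, 0.000000)
  m=+1: Y*=(0.285426, -0.151583)  Y=(-0.311924, -0.203294)  product (-0.119847, -0.010743)
  m=+2: Y*=(-0.000174, 0.000257)  Y=(-0.139551, -0.316226)  product (0.000106, 0.000019)
  m=+3: Y*=(-0.044224, 0.414873)  Y=(0.021026, -0.128647)  product (0.052442, 0.014412)
Total Σ_m = (-0.134571, 0.000000). Multiply by 1.795196: (-0.241580, 0.000000). P_3(cos γ) = -0.241580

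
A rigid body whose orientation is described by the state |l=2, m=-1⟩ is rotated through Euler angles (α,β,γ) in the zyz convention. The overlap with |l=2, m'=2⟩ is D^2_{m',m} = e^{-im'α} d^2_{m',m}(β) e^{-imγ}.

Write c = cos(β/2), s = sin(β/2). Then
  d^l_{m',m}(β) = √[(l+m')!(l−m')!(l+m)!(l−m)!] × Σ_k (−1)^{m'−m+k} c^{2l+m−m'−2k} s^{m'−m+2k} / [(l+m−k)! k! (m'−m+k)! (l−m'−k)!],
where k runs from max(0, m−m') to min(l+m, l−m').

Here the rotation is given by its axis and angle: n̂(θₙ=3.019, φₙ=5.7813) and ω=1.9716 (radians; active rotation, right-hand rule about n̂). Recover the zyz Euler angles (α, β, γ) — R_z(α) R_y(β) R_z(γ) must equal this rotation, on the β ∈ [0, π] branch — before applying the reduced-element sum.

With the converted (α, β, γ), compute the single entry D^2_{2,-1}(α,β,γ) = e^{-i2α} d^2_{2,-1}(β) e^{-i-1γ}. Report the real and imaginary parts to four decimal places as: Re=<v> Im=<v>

Axis–angle → zyz. n̂ = (sinθₙcosφₙ, sinθₙsinφₙ, cosθₙ) = (+0.107205, -0.058829, -0.992495), ω = 1.9716.
R = I cosω + sinω [n̂]ₓ + (1−cosω) n̂n̂ᵀ gives
  R = [-0.374181, +0.905070, -0.202080; -0.922605, -0.385347, -0.017541; -0.093747, +0.179877, +0.979212]
β = atan2(√(R₁₃²+R₂₃²), R₃₃) = 0.204258; α = atan2(R₂₃, R₁₃) mod 2π = 3.228177; γ = atan2(R₃₂, −R₃₁) mod 2π = 1.090355
D^2_{2,-1}(3.2282,0.2043,1.0904) = e^{-i·2·3.2282}·d^2_{2,-1}(0.2043)·e^{-i·-1·1.0904}. Compute d first:
With c≡cos(β/2)=0.994789 and s≡sin(β/2)=0.101951, N=[24·1·1·6]^{1/2}=12.000000
Admissible k: 0..0 (factorial args all ≥0)
  k=0: (−1)^3·12.0000/(6)·0.9948^1·0.1020^3 = -0.002108
d^2_{2,-1}(0.2043) = -0.002108
Attach z-rotation phases: D = e^{-i(2)(3.2282)}·(-0.002108)·e^{-i(-1)(1.0904)} = -0.001282-0.001674i

Re=-0.0013 Im=-0.0017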